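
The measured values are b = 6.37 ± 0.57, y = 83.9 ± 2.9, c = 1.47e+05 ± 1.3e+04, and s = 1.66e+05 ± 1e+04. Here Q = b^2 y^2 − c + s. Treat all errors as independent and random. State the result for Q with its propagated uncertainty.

Let p = b^2·y^2 = 2.86e+05. δp/p = √((2·δb/b)² + (2·δy/y)²) = √(0.0320 + 0.00478) = 0.192, so δp = 54800.
Q = p − c + s: δQ = √(δp² + δc² + δs²) = √(3e+09 + 1.69e+08 + 1e+08) = 57200
Q = 3.05e+05.

(3.05 ± 0.572) × 10^5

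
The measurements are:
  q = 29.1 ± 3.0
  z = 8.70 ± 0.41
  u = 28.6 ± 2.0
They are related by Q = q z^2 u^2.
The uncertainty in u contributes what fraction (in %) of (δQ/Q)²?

(δQ/Q)² = (1·δq/q)² + (2·δz/z)² + (2·δu/u)²
  q term: (1×0.103)² = 0.0106
  z term: (2×0.0471)² = 0.00888
  u term: (2×0.0699)² = 0.0196
Total = 0.0391. Share from u = 0.0196/0.0391 = 0.501.

50.1%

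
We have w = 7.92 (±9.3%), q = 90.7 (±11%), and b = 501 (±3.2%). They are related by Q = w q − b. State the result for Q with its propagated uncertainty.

Let p = w·q = 718. δp/p = √((1·δw/w)² + (1·δq/q)²) = √(0.00865 + 0.0121) = 0.144, so δp = 103.
Q = p − b: δQ = √(δp² + δb²) = √(10700 + 257) = 105
Q = 217.

217 ± 105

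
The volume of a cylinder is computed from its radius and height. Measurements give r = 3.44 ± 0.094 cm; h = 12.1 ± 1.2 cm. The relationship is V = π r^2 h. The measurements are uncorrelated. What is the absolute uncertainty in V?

Since V is a product/quotient, work with relative uncertainties:
  (2·δr/r)² = (2×0.0273)² = 0.00299;  (1·δh/h)² = (1×0.0992)² = 0.00984
δV/V = √(0.0128) = 0.113
V = 450 cm^3, so δV = 0.113 × 450 = 50.9 cm^3.

50.9 cm^3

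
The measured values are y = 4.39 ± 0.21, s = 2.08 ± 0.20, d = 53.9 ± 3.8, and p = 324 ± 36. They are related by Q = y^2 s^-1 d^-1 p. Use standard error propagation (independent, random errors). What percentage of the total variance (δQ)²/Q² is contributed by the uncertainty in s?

25.9%

(δQ/Q)² = (2·δy/y)² + (-1·δs/s)² + (-1·δd/d)² + (1·δp/p)²
  y term: (2×0.0478)² = 0.00915
  s term: (-1×0.0962)² = 0.00925
  d term: (-1×0.0705)² = 0.00497
  p term: (1×0.111)² = 0.0123
Total = 0.0357. Share from s = 0.00925/0.0357 = 0.259.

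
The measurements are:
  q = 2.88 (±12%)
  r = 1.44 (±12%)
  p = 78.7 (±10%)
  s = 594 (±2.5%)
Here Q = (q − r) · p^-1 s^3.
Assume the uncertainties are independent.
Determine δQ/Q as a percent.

29.6%

Let u = q − r = 1.44. δu = √(δq² + δr²) = √(0.119 + 0.0299) = 0.386, so δu/u = 0.268.
Q is then a monomial in u, p, s:
δQ/Q = √((δu/u)² + (-1·δp/p)² + (3·δs/s)²) = √(0.0720 + 0.0100 + 0.00563) = 0.296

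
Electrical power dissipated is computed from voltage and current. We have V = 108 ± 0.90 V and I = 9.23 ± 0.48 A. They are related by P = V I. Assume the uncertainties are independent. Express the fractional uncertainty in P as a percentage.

5.27%

P is a product of powers, so relative uncertainties combine in quadrature:
  (1·δV/V)² = (1×0.00833)² = 6.94e-05;  (1·δI/I)² = (1×0.0520)² = 0.00270
δP/P = √(0.00277) = 0.0527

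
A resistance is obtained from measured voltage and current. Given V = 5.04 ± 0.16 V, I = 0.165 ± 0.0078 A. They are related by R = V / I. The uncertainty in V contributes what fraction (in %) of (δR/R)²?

(δR/R)² = (1·δV/V)² + (-1·δI/I)²
  V term: (1×0.0317)² = 0.00101
  I term: (-1×0.0473)² = 0.00223
Total = 0.00324. Share from V = 0.00101/0.00324 = 0.311.

31.1%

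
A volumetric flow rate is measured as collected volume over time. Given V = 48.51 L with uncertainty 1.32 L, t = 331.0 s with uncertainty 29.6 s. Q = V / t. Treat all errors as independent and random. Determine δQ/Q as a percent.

9.35%

Products/powers → add relative errors in quadrature, weighted by exponent:
  (1·δV/V)² = (1×0.0272)² = 0.000740;  (-1·δt/t)² = (-1×0.0894)² = 0.00800
δQ/Q = √(0.00874) = 0.0935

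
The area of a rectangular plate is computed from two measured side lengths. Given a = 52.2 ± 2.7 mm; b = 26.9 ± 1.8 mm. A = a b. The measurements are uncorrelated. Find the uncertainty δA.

Since A is a product/quotient, work with relative uncertainties:
  (1·δa/a)² = (1×0.0517)² = 0.00268;  (1·δb/b)² = (1×0.0669)² = 0.00448
δA/A = √(0.00715) = 0.0846
A = 1400 mm^2, so δA = 0.0846 × 1400 = 119 mm^2.

119 mm^2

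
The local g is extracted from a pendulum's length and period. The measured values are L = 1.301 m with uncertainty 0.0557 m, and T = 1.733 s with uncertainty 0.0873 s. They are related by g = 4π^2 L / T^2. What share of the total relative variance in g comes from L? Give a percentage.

15.3%

(δg/g)² = (1·δL/L)² + (-2·δT/T)²
  L term: (1×0.0428)² = 0.00183
  T term: (-2×0.0504)² = 0.0102
Total = 0.0120. Share from L = 0.00183/0.0120 = 0.153.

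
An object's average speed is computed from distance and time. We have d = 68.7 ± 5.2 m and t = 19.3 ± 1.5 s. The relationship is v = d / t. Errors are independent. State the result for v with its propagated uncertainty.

3.56 ± 0.386 m/s

Since v is a product/quotient, work with relative uncertainties:
  (1·δd/d)² = (1×0.0757)² = 0.00573;  (-1·δt/t)² = (-1×0.0777)² = 0.00604
δv/v = √(0.0118) = 0.108
v = 3.56 m/s, so δv = 0.108 × 3.56 = 0.386 m/s.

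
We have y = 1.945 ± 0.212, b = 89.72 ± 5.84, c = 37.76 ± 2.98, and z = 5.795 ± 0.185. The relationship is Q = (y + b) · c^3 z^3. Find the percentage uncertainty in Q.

26.3%

Let u = y + b = 91.66. δu = √(δy² + δb²) = √(0.0449 + 34.1) = 5.84, so δu/u = 0.0638.
Q is then a monomial in u, c, z:
δQ/Q = √((δu/u)² + (3·δc/c)² + (3·δz/z)²) = √(0.00406 + 0.0561 + 0.00917) = 0.263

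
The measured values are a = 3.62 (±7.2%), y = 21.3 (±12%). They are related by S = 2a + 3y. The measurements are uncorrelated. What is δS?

S is a linear combination, so absolute uncertainties add in quadrature:
  (2·δa)² = 0.272;  (3·δy)² = 58.8
δS = √(59.1) = 7.69

7.69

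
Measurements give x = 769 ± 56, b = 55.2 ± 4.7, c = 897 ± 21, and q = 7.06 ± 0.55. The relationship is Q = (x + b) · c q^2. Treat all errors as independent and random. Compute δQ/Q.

Let u = x + b = 824. δu = √(δx² + δb²) = √(3140 + 22.1) = 56.2, so δu/u = 0.0682.
Q is then a monomial in u, c, q:
δQ/Q = √((δu/u)² + (1·δc/c)² + (2·δq/q)²) = √(0.00465 + 0.000548 + 0.0243) = 0.172

0.172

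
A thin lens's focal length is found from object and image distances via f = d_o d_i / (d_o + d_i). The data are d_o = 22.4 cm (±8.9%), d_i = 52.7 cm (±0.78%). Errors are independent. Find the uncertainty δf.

∂f/∂d_o = (d_i/(d_o+d_i))² = 0.492;  ∂f/∂d_i = (d_o/(d_o+d_i))² = 0.0890
δf = √((∂f/∂d_o · δd_o)² + (∂f/∂d_i · δd_i)²) = √(0.964 + 0.00134) = 0.982 cm

0.982 cm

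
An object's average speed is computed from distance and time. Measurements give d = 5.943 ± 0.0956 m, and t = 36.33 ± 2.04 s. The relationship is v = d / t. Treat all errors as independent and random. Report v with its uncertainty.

0.1636 ± 0.00956 m/s

Products/powers → add relative errors in quadrature, weighted by exponent:
  (1·δd/d)² = (1×0.0161)² = 0.000259;  (-1·δt/t)² = (-1×0.0562)² = 0.00315
δv/v = √(0.00341) = 0.0584
v = 0.1636 m/s, so δv = 0.0584 × 0.1636 = 0.00956 m/s.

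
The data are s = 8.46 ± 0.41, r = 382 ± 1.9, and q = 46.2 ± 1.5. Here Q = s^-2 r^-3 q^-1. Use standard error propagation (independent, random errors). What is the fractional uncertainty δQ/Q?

0.103

For a monomial Q ∝ s^-2, r^-3, q^-1, fractional errors add in quadrature:
  (-2·δs/s)² = (-2×0.0485)² = 0.00939;  (-3·δr/r)² = (-3×0.00497)² = 0.000223;  (-1·δq/q)² = (-1×0.0325)² = 0.00105
δQ/Q = √(0.0107) = 0.103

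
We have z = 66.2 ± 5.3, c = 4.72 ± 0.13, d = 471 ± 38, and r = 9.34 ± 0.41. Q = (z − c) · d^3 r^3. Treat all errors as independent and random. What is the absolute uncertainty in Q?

1.51e+12

Let u = z − c = 61.5. δu = √(δz² + δc²) = √(28.1 + 0.0169) = 5.30, so δu/u = 0.0862.
Q is then a monomial in u, d, r:
δQ/Q = √((δu/u)² + (3·δd/d)² + (3·δr/r)²) = √(0.00744 + 0.0586 + 0.0173) = 0.289
Q = 5.23e+12, so δQ = 0.289 × 5.23e+12 = 1.51e+12.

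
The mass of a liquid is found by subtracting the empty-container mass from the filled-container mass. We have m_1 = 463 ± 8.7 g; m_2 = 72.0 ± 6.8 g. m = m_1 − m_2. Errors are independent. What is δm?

11.0 g

Absolute uncertainties add in quadrature for a linear combination:
  (δm_1)² = 75.7;  (δm_2)² = 46.2
δm = √(122) = 11.0 g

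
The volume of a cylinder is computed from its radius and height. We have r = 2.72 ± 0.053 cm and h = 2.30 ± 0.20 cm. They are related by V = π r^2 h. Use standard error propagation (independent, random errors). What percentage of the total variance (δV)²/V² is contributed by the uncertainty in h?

(δV/V)² = (2·δr/r)² + (1·δh/h)²
  r term: (2×0.0195)² = 0.00152
  h term: (1×0.0870)² = 0.00756
Total = 0.00908. Share from h = 0.00756/0.00908 = 0.833.

83.3%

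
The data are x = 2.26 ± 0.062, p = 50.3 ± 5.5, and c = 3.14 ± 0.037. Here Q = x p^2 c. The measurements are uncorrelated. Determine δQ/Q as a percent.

Relative error in a monomial: (δQ/Q)² = Σ (nᵢ · δxᵢ/xᵢ)².
  (1·δx/x)² = (1×0.0274)² = 0.000753;  (2·δp/p)² = (2×0.109)² = 0.0478;  (1·δc/c)² = (1×0.0118)² = 0.000139
δQ/Q = √(0.0487) = 0.221

22.1%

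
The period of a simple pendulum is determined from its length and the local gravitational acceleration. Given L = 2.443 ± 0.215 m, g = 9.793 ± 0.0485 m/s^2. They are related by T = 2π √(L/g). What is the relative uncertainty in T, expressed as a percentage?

Products/powers → add relative errors in quadrature, weighted by exponent:
  (½·δL/L)² = (0.5×0.0880)² = 0.00194;  (−½·δg/g)² = (-0.5×0.00495)² = 6.13e-06
δT/T = √(0.00194) = 0.0441

4.41%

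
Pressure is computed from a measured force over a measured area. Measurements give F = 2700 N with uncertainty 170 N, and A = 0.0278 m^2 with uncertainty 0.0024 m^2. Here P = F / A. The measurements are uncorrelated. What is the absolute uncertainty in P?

10400 Pa

Products/powers → add relative errors in quadrature, weighted by exponent:
  (1·δF/F)² = (1×0.0630)² = 0.00396;  (-1·δA/A)² = (-1×0.0863)² = 0.00745
δP/P = √(0.0114) = 0.107
P = 97100 Pa, so δP = 0.107 × 97100 = 10400 Pa.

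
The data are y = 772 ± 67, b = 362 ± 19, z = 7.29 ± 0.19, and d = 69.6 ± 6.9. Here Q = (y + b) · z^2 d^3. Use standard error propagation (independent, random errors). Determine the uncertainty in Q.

Let u = y + b = 1130. δu = √(δy² + δb²) = √(4490 + 361) = 69.6, so δu/u = 0.0614.
Q is then a monomial in u, z, d:
δQ/Q = √((δu/u)² + (2·δz/z)² + (3·δd/d)²) = √(0.00377 + 0.00272 + 0.0885) = 0.308
Q = 2.03e+10, so δQ = 0.308 × 2.03e+10 = 6.26e+09.

6.26e+09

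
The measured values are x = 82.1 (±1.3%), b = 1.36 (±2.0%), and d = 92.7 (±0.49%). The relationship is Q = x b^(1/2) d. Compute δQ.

Relative error in a monomial: (δQ/Q)² = Σ (nᵢ · δxᵢ/xᵢ)².
  (1·δx/x)² = (1×0.0130)² = 0.000169;  (½·δb/b)² = (0.5×0.0200)² = 0.000100;  (1·δd/d)² = (1×0.00490)² = 2.4e-05
δQ/Q = √(0.000293) = 0.0171
Q = 8880, so δQ = 0.0171 × 8880 = 152.

152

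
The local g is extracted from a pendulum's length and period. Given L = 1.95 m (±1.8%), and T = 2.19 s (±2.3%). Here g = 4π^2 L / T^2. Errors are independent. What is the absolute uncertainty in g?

0.793 m/s^2

Products/powers → add relative errors in quadrature, weighted by exponent:
  (1·δL/L)² = (1×0.0180)² = 0.000324;  (-2·δT/T)² = (-2×0.0230)² = 0.00212
δg/g = √(0.00244) = 0.0494
g = 16.1 m/s^2, so δg = 0.0494 × 16.1 = 0.793 m/s^2.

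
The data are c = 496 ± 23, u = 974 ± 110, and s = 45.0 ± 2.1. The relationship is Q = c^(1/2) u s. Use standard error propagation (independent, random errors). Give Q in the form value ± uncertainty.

Relative error in a monomial: (δQ/Q)² = Σ (nᵢ · δxᵢ/xᵢ)².
  (½·δc/c)² = (0.5×0.0464)² = 0.000538;  (1·δu/u)² = (1×0.113)² = 0.0128;  (1·δs/s)² = (1×0.0467)² = 0.00218
δQ/Q = √(0.0155) = 0.124
Q = 9.76e+05, so δQ = 0.124 × 9.76e+05 = 1.21e+05.

(9.76 ± 1.21) × 10^5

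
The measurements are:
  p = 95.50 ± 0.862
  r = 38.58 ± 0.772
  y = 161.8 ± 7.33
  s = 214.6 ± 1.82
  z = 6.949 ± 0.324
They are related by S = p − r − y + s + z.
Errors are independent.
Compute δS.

Sums and differences: (δS)² = Σ (cᵢ δxᵢ)².
  (δp)² = 0.743;  (δr)² = 0.596;  (δy)² = 53.7;  (δs)² = 3.31;  (δz)² = 0.105
δS = √(58.5) = 7.65

7.65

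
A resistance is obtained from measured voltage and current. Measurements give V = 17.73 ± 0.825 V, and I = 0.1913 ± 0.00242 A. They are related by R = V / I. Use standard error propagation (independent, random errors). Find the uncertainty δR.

4.47 Ω

Relative error in a monomial: (δR/R)² = Σ (nᵢ · δxᵢ/xᵢ)².
  (1·δV/V)² = (1×0.0465)² = 0.00217;  (-1·δI/I)² = (-1×0.0127)² = 0.000160
δR/R = √(0.00233) = 0.0482
R = 92.68 Ω, so δR = 0.0482 × 92.68 = 4.47 Ω.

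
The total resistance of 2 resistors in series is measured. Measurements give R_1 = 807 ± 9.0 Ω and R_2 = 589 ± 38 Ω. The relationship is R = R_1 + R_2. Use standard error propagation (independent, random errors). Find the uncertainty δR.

Absolute uncertainties add in quadrature for a linear combination:
  (δR_1)² = 81.0;  (δR_2)² = 1440
δR = √(1520) = 39.1 Ω

39.1 Ω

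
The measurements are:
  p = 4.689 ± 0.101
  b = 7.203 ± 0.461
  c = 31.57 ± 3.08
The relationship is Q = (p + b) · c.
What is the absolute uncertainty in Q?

39.5

Let u = p + b = 11.89. δu = √(δp² + δb²) = √(0.0102 + 0.213) = 0.472, so δu/u = 0.0397.
Q is then a monomial in u, c:
δQ/Q = √((δu/u)² + (1·δc/c)²) = √(0.00157 + 0.00952) = 0.105
Q = 375.4, so δQ = 0.105 × 375.4 = 39.5.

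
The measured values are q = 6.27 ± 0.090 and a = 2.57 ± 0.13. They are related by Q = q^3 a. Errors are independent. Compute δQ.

Relative error in a monomial: (δQ/Q)² = Σ (nᵢ · δxᵢ/xᵢ)².
  (3·δq/q)² = (3×0.0144)² = 0.00185;  (1·δa/a)² = (1×0.0506)² = 0.00256
δQ/Q = √(0.00441) = 0.0664
Q = 633, so δQ = 0.0664 × 633 = 42.1.

42.1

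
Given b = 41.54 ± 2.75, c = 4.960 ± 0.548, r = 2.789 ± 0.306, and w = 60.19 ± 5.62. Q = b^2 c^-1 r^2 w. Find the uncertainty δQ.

47900

Relative error in a monomial: (δQ/Q)² = Σ (nᵢ · δxᵢ/xᵢ)².
  (2·δb/b)² = (2×0.0662)² = 0.0175;  (-1·δc/c)² = (-1×0.110)² = 0.0122;  (2·δr/r)² = (2×0.110)² = 0.0482;  (1·δw/w)² = (1×0.0934)² = 0.00872
δQ/Q = √(0.0866) = 0.294
Q = 162900, so δQ = 0.294 × 162900 = 47900.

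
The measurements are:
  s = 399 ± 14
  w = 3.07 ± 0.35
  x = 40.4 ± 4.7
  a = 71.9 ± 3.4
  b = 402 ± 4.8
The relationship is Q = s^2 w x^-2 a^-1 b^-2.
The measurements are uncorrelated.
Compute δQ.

7.05e-06

Relative error in a monomial: (δQ/Q)² = Σ (nᵢ · δxᵢ/xᵢ)².
  (2·δs/s)² = (2×0.0351)² = 0.00492;  (1·δw/w)² = (1×0.114)² = 0.0130;  (-2·δx/x)² = (-2×0.116)² = 0.0541;  (-1·δa/a)² = (-1×0.0473)² = 0.00224;  (-2·δb/b)² = (-2×0.0119)² = 0.000570
δQ/Q = √(0.0749) = 0.274
Q = 2.58e-05, so δQ = 0.274 × 2.58e-05 = 7.05e-06.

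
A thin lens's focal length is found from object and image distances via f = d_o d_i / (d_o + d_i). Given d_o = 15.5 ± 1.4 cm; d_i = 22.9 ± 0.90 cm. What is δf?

∂f/∂d_o = (d_i/(d_o+d_i))² = 0.356;  ∂f/∂d_i = (d_o/(d_o+d_i))² = 0.163
δf = √((∂f/∂d_o · δd_o)² + (∂f/∂d_i · δd_i)²) = √(0.248 + 0.0215) = 0.519 cm

0.519 cm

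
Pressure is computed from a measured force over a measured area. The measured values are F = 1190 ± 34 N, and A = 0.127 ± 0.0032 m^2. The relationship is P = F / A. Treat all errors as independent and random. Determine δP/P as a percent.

3.81%

Since P is a product/quotient, work with relative uncertainties:
  (1·δF/F)² = (1×0.0286)² = 0.000816;  (-1·δA/A)² = (-1×0.0252)² = 0.000635
δP/P = √(0.00145) = 0.0381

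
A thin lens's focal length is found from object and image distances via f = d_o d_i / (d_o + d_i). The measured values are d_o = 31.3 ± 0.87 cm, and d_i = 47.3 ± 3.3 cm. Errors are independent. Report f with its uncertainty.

18.8 ± 0.611 cm

∂f/∂d_o = (d_i/(d_o+d_i))² = 0.362;  ∂f/∂d_i = (d_o/(d_o+d_i))² = 0.159
δf = √((∂f/∂d_o · δd_o)² + (∂f/∂d_i · δd_i)²) = √(0.0993 + 0.274) = 0.611 cm
f = 18.8 cm.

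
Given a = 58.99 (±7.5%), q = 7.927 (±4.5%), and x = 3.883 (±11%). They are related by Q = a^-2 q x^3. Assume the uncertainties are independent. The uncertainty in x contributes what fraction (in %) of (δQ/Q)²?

81.6%

(δQ/Q)² = (-2·δa/a)² + (1·δq/q)² + (3·δx/x)²
  a term: (-2×0.0750)² = 0.0225
  q term: (1×0.0450)² = 0.00202
  x term: (3×0.110)² = 0.109
Total = 0.133. Share from x = 0.109/0.133 = 0.816.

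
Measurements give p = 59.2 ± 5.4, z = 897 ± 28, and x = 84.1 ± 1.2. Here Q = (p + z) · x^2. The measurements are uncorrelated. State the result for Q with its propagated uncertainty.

Let u = p + z = 956. δu = √(δp² + δz²) = √(29.2 + 784) = 28.5, so δu/u = 0.0298.
Q is then a monomial in u, x:
δQ/Q = √((δu/u)² + (2·δx/x)²) = √(0.000889 + 0.000814) = 0.0413
Q = 6.76e+06, so δQ = 0.0413 × 6.76e+06 = 2.79e+05.

(6.76 ± 0.279) × 10^6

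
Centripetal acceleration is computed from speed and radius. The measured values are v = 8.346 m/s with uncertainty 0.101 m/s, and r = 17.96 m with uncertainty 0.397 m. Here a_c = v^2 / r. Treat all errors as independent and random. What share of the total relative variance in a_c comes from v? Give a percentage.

54.5%

(δa_c/a_c)² = (2·δv/v)² + (-1·δr/r)²
  v term: (2×0.0121)² = 0.000586
  r term: (-1×0.0221)² = 0.000489
Total = 0.00107. Share from v = 0.000586/0.00107 = 0.545.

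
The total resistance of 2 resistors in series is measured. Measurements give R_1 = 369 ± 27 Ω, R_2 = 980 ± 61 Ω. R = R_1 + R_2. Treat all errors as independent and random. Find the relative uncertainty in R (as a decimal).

0.0495

R is a linear combination, so absolute uncertainties add in quadrature:
  (δR_1)² = 729;  (δR_2)² = 3720
δR = √(4450) = 66.7 Ω
R = 1350 Ω, so δR/R = 66.7/1350 = 0.0495.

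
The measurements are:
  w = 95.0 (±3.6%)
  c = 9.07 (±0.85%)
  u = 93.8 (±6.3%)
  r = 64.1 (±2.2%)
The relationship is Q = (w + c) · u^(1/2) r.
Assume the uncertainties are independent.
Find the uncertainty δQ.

Let h = w + c = 104. δh = √(δw² + δc²) = √(11.7 + 0.00594) = 3.42, so δh/h = 0.0329.
Q is then a monomial in h, u, r:
δQ/Q = √((δh/h)² + (½·δu/u)² + (1·δr/r)²) = √(0.00108 + 0.000992 + 0.000484) = 0.0506
Q = 64600, so δQ = 0.0506 × 64600 = 3270.

3270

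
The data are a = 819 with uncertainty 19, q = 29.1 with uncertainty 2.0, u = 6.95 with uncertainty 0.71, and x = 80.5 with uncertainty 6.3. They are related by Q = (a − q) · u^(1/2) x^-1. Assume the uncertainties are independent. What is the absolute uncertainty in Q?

2.50

Let w = a − q = 790. δw = √(δa² + δq²) = √(361 + 4.00) = 19.1, so δw/w = 0.0242.
Q is then a monomial in w, u, x:
δQ/Q = √((δw/w)² + (½·δu/u)² + (-1·δx/x)²) = √(0.000585 + 0.00261 + 0.00612) = 0.0965
Q = 25.9, so δQ = 0.0965 × 25.9 = 2.50.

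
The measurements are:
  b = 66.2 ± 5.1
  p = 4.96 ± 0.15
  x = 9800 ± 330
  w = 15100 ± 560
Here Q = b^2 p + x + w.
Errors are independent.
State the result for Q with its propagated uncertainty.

46600 ± 3470

Let h = b^2·p = 21700. δh/h = √((2·δb/b)² + (1·δp/p)²) = √(0.0237 + 0.000915) = 0.157, so δh = 3410.
Q = h + x + w: δQ = √(δh² + δx² + δw²) = √(1.16e+07 + 1.09e+05 + 3.14e+05) = 3470
Q = 46600.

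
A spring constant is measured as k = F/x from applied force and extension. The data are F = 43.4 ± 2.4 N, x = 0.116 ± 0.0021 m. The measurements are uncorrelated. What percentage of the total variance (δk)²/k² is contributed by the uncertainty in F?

(δk/k)² = (1·δF/F)² + (-1·δx/x)²
  F term: (1×0.0553)² = 0.00306
  x term: (-1×0.0181)² = 0.000328
Total = 0.00339. Share from F = 0.00306/0.00339 = 0.903.

90.3%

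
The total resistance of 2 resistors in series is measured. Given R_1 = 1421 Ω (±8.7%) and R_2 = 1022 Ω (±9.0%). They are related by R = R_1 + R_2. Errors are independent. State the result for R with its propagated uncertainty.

R is a linear combination, so absolute uncertainties add in quadrature:
  (δR_1)² = 15300;  (δR_2)² = 8460
δR = √(23700) = 154 Ω
R = 2443 Ω.

2443 ± 154 Ω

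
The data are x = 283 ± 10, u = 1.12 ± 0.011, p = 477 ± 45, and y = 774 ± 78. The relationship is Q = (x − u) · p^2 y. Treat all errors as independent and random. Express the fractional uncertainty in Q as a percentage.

21.7%

Let w = x − u = 282. δw = √(δx² + δu²) = √(100 + 0.000121) = 10.0, so δw/w = 0.0355.
Q is then a monomial in w, p, y:
δQ/Q = √((δw/w)² + (2·δp/p)² + (1·δy/y)²) = √(0.00126 + 0.0356 + 0.0102) = 0.217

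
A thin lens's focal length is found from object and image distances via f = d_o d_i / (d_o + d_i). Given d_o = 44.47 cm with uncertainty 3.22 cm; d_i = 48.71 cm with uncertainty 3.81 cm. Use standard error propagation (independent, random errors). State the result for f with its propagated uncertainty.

23.25 ± 1.24 cm

∂f/∂d_o = (d_i/(d_o+d_i))² = 0.273;  ∂f/∂d_i = (d_o/(d_o+d_i))² = 0.228
δf = √((∂f/∂d_o · δd_o)² + (∂f/∂d_i · δd_i)²) = √(0.774 + 0.753) = 1.24 cm
f = 23.25 cm.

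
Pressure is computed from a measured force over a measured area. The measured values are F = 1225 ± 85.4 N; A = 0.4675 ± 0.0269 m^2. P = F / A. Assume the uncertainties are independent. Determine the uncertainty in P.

Each factor contributes (exponent × relative error)² to (δP/P)²:
  (1·δF/F)² = (1×0.0697)² = 0.00486;  (-1·δA/A)² = (-1×0.0575)² = 0.00331
δP/P = √(0.00817) = 0.0904
P = 2620 Pa, so δP = 0.0904 × 2620 = 237 Pa.

237 Pa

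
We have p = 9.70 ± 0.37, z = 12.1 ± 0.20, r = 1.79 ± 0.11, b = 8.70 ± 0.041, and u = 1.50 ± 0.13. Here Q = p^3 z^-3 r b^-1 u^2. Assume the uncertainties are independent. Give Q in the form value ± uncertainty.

Each factor contributes (exponent × relative error)² to (δQ/Q)²:
  (3·δp/p)² = (3×0.0381)² = 0.0131;  (-3·δz/z)² = (-3×0.0165)² = 0.00246;  (1·δr/r)² = (1×0.0615)² = 0.00378;  (-1·δb/b)² = (-1×0.00471)² = 2.22e-05;  (2·δu/u)² = (2×0.0867)² = 0.0300
δQ/Q = √(0.0494) = 0.222
Q = 0.238, so δQ = 0.222 × 0.238 = 0.0530.

0.238 ± 0.0530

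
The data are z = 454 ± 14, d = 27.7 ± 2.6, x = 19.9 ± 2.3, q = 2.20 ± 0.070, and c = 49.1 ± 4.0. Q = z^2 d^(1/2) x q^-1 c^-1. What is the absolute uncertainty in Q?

Each factor contributes (exponent × relative error)² to (δQ/Q)²:
  (2·δz/z)² = (2×0.0308)² = 0.00380;  (½·δd/d)² = (0.5×0.0939)² = 0.00220;  (1·δx/x)² = (1×0.116)² = 0.0134;  (-1·δq/q)² = (-1×0.0318)² = 0.00101;  (-1·δc/c)² = (-1×0.0815)² = 0.00664
δQ/Q = √(0.0270) = 0.164
Q = 2e+05, so δQ = 0.164 × 2e+05 = 32800.

32800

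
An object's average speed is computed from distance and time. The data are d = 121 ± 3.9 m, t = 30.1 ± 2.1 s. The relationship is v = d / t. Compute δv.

0.309 m/s

v is a product of powers, so relative uncertainties combine in quadrature:
  (1·δd/d)² = (1×0.0322)² = 0.00104;  (-1·δt/t)² = (-1×0.0698)² = 0.00487
δv/v = √(0.00591) = 0.0769
v = 4.02 m/s, so δv = 0.0769 × 4.02 = 0.309 m/s.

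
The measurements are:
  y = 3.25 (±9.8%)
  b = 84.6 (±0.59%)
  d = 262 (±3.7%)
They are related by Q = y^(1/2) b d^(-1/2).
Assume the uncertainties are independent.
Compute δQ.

Relative error in a monomial: (δQ/Q)² = Σ (nᵢ · δxᵢ/xᵢ)².
  (½·δy/y)² = (0.5×0.0980)² = 0.00240;  (1·δb/b)² = (1×0.00590)² = 3.48e-05;  (−½·δd/d)² = (-0.5×0.0370)² = 0.000342
δQ/Q = √(0.00278) = 0.0527
Q = 9.42, so δQ = 0.0527 × 9.42 = 0.497.

0.497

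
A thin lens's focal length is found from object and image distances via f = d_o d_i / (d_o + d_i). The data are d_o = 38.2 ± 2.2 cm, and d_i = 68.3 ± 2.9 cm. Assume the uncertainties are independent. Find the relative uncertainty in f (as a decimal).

0.0400

∂f/∂d_o = (d_i/(d_o+d_i))² = 0.411;  ∂f/∂d_i = (d_o/(d_o+d_i))² = 0.129
δf = √((∂f/∂d_o · δd_o)² + (∂f/∂d_i · δd_i)²) = √(0.819 + 0.139) = 0.979 cm
f = 24.5 cm, so δf/f = 0.979/24.5 = 0.0400.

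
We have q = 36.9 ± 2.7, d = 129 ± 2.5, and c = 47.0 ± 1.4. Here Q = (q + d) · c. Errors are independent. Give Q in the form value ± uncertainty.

7800 ± 290

Let u = q + d = 166. δu = √(δq² + δd²) = √(7.29 + 6.25) = 3.68, so δu/u = 0.0222.
Q is then a monomial in u, c:
δQ/Q = √((δu/u)² + (1·δc/c)²) = √(0.000492 + 0.000887) = 0.0371
Q = 7800, so δQ = 0.0371 × 7800 = 290.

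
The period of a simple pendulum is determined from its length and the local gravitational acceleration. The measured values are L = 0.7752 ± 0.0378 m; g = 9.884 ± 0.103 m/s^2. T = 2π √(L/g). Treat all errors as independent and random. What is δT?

0.0439 s

Relative error in a monomial: (δT/T)² = Σ (nᵢ · δxᵢ/xᵢ)².
  (½·δL/L)² = (0.5×0.0488)² = 0.000594;  (−½·δg/g)² = (-0.5×0.0104)² = 2.71e-05
δT/T = √(0.000622) = 0.0249
T = 1.760 s, so δT = 0.0249 × 1.760 = 0.0439 s.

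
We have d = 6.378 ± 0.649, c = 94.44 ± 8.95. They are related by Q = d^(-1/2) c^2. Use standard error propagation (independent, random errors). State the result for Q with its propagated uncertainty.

3532 ± 693

Products/powers → add relative errors in quadrature, weighted by exponent:
  (−½·δd/d)² = (-0.5×0.102)² = 0.00259;  (2·δc/c)² = (2×0.0948)² = 0.0359
δQ/Q = √(0.0385) = 0.196
Q = 3532, so δQ = 0.196 × 3532 = 693.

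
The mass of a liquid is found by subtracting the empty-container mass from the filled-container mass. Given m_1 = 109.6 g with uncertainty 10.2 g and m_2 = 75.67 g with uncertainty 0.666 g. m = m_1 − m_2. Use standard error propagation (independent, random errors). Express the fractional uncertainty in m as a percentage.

30.1%

Sums and differences: (δm)² = Σ (cᵢ δxᵢ)².
  (δm_1)² = 104;  (δm_2)² = 0.444
δm = √(104) = 10.2 g
m = 33.93 g, so δm/m = 10.2/33.93 = 0.301.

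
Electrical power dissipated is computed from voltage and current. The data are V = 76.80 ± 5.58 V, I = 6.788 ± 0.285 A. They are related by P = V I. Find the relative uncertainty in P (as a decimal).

0.0839

Since P is a product/quotient, work with relative uncertainties:
  (1·δV/V)² = (1×0.0727)² = 0.00528;  (1·δI/I)² = (1×0.0420)² = 0.00176
δP/P = √(0.00704) = 0.0839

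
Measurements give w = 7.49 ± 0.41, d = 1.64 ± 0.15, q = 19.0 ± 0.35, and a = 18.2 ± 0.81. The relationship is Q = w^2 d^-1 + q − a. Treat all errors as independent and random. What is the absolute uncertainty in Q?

Let p = w^2·d^-1 = 34.2. δp/p = √((2·δw/w)² + (-1·δd/d)²) = √(0.0120 + 0.00837) = 0.143, so δp = 4.88.
Q = p + q − a: δQ = √(δp² + δq² + δa²) = √(23.8 + 0.122 + 0.656) = 4.96

4.96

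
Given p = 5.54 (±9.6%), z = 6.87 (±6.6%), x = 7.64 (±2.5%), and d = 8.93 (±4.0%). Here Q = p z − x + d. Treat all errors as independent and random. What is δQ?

Let w = p·z = 38.1. δw/w = √((1·δp/p)² + (1·δz/z)²) = √(0.00922 + 0.00436) = 0.116, so δw = 4.43.
Q = w − x + d: δQ = √(δw² + δx² + δd²) = √(19.7 + 0.0365 + 0.128) = 4.45

4.45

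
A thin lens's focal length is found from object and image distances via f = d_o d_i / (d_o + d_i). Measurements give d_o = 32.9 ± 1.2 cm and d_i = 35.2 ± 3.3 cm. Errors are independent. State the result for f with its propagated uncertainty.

∂f/∂d_o = (d_i/(d_o+d_i))² = 0.267;  ∂f/∂d_i = (d_o/(d_o+d_i))² = 0.233
δf = √((∂f/∂d_o · δd_o)² + (∂f/∂d_i · δd_i)²) = √(0.103 + 0.593) = 0.834 cm
f = 17.0 cm.

17.0 ± 0.834 cm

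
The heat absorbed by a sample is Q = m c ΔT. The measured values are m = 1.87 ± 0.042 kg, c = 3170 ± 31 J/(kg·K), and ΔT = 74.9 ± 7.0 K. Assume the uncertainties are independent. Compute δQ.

Since Q is a product/quotient, work with relative uncertainties:
  (1·δm/m)² = (1×0.0225)² = 0.000504;  (1·δc/c)² = (1×0.00978)² = 9.56e-05;  (1·δΔT/ΔT)² = (1×0.0935)² = 0.00873
δQ/Q = √(0.00933) = 0.0966
Q = 4.44e+05 J, so δQ = 0.0966 × 4.44e+05 = 42900 J.

42900 J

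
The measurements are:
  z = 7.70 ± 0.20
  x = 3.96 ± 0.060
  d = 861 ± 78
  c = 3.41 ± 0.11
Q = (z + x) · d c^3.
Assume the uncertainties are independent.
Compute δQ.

Let u = z + x = 11.7. δu = √(δz² + δx²) = √(0.0400 + 0.00360) = 0.209, so δu/u = 0.0179.
Q is then a monomial in u, d, c:
δQ/Q = √((δu/u)² + (1·δd/d)² + (3·δc/c)²) = √(0.000321 + 0.00821 + 0.00937) = 0.134
Q = 3.98e+05, so δQ = 0.134 × 3.98e+05 = 53200.

53200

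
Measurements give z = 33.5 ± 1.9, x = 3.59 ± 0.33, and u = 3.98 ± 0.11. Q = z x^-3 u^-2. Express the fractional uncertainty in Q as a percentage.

Q is a product of powers, so relative uncertainties combine in quadrature:
  (1·δz/z)² = (1×0.0567)² = 0.00322;  (-3·δx/x)² = (-3×0.0919)² = 0.0760;  (-2·δu/u)² = (-2×0.0276)² = 0.00306
δQ/Q = √(0.0823) = 0.287

28.7%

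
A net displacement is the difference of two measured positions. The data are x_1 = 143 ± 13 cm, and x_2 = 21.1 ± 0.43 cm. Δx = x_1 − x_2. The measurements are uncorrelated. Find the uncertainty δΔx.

13.0 cm

For a sum/difference, combine absolute errors in quadrature:
  (δx_1)² = 169;  (δx_2)² = 0.185
δΔx = √(169) = 13.0 cm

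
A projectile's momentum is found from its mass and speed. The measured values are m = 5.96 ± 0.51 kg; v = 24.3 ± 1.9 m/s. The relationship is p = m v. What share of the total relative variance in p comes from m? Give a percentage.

(δp/p)² = (1·δm/m)² + (1·δv/v)²
  m term: (1×0.0856)² = 0.00732
  v term: (1×0.0782)² = 0.00611
Total = 0.0134. Share from m = 0.00732/0.0134 = 0.545.

54.5%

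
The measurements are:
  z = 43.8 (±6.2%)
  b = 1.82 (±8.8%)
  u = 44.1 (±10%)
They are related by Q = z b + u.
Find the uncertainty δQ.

Let p = z·b = 79.7. δp/p = √((1·δz/z)² + (1·δb/b)²) = √(0.00384 + 0.00774) = 0.108, so δp = 8.58.
Q = p + u: δQ = √(δp² + δu²) = √(73.6 + 19.4) = 9.65

9.65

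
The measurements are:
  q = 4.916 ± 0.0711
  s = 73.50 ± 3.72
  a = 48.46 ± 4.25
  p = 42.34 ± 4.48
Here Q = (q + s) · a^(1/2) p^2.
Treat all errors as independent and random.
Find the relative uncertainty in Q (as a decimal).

0.221

Let u = q + s = 78.42. δu = √(δq² + δs²) = √(0.00506 + 13.8) = 3.72, so δu/u = 0.0474.
Q is then a monomial in u, a, p:
δQ/Q = √((δu/u)² + (½·δa/a)² + (2·δp/p)²) = √(0.00225 + 0.00192 + 0.0448) = 0.221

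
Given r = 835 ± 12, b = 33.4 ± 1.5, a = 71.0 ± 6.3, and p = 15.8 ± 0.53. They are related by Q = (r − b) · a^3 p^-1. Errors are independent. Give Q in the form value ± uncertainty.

Let u = r − b = 802. δu = √(δr² + δb²) = √(144 + 2.25) = 12.1, so δu/u = 0.0151.
Q is then a monomial in u, a, p:
δQ/Q = √((δu/u)² + (3·δa/a)² + (-1·δp/p)²) = √(0.000228 + 0.0709 + 0.00113) = 0.269
Q = 1.82e+07, so δQ = 0.269 × 1.82e+07 = 4.88e+06.

(1.82 ± 0.488) × 10^7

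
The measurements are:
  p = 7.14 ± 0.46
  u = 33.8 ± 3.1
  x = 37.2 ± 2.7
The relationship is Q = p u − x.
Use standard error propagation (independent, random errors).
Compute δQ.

Let w = p·u = 241. δw/w = √((1·δp/p)² + (1·δu/u)²) = √(0.00415 + 0.00841) = 0.112, so δw = 27.0.
Q = w − x: δQ = √(δw² + δx²) = √(732 + 7.29) = 27.2

27.2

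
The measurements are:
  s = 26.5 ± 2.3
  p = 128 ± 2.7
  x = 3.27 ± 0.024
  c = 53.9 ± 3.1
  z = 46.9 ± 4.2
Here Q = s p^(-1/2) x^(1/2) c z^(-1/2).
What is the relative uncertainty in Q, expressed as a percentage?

11.4%

Each factor contributes (exponent × relative error)² to (δQ/Q)²:
  (1·δs/s)² = (1×0.0868)² = 0.00753;  (−½·δp/p)² = (-0.5×0.0211)² = 0.000111;  (½·δx/x)² = (0.5×0.00734)² = 1.35e-05;  (1·δc/c)² = (1×0.0575)² = 0.00331;  (−½·δz/z)² = (-0.5×0.0896)² = 0.00200
δQ/Q = √(0.0130) = 0.114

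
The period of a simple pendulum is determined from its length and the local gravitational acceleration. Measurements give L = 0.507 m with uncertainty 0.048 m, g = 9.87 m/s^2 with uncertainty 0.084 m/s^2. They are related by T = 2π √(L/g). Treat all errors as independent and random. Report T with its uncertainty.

1.42 ± 0.0677 s

Since T is a product/quotient, work with relative uncertainties:
  (½·δL/L)² = (0.5×0.0947)² = 0.00224;  (−½·δg/g)² = (-0.5×0.00851)² = 1.81e-05
δT/T = √(0.00226) = 0.0475
T = 1.42 s, so δT = 0.0475 × 1.42 = 0.0677 s.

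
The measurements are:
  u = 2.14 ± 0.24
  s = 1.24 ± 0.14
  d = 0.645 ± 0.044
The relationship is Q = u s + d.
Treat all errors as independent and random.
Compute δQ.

0.425

Let p = u·s = 2.65. δp/p = √((1·δu/u)² + (1·δs/s)²) = √(0.0126 + 0.0127) = 0.159, so δp = 0.422.
Q = p + d: δQ = √(δp² + δd²) = √(0.178 + 0.00194) = 0.425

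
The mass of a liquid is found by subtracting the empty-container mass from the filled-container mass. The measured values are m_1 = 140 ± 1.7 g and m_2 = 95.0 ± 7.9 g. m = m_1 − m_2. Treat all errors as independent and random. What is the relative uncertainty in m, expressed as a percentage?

18.0%

Absolute uncertainties add in quadrature for a linear combination:
  (δm_1)² = 2.89;  (δm_2)² = 62.4
δm = √(65.3) = 8.08 g
m = 45.0 g, so δm/m = 8.08/45.0 = 0.180.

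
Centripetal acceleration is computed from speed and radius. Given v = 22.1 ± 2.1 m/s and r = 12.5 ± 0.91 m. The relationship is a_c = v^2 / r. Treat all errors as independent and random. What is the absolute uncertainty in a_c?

7.95 m/s^2

Relative error in a monomial: (δa_c/a_c)² = Σ (nᵢ · δxᵢ/xᵢ)².
  (2·δv/v)² = (2×0.0950)² = 0.0361;  (-1·δr/r)² = (-1×0.0728)² = 0.00530
δa_c/a_c = √(0.0414) = 0.204
a_c = 39.1 m/s^2, so δa_c = 0.204 × 39.1 = 7.95 m/s^2.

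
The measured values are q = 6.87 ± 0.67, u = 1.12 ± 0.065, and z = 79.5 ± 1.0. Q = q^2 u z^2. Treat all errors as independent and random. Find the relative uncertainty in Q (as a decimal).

Relative error in a monomial: (δQ/Q)² = Σ (nᵢ · δxᵢ/xᵢ)².
  (2·δq/q)² = (2×0.0975)² = 0.0380;  (1·δu/u)² = (1×0.0580)² = 0.00337;  (2·δz/z)² = (2×0.0126)² = 0.000633
δQ/Q = √(0.0420) = 0.205

0.205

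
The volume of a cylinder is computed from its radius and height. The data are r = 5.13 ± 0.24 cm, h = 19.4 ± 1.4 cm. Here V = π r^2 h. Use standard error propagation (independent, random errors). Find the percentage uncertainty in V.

11.8%

Products/powers → add relative errors in quadrature, weighted by exponent:
  (2·δr/r)² = (2×0.0468)² = 0.00875;  (1·δh/h)² = (1×0.0722)² = 0.00521
δV/V = √(0.0140) = 0.118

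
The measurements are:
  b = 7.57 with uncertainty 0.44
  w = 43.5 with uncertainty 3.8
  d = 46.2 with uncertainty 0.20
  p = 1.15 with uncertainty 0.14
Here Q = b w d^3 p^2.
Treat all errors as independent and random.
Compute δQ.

1.14e+07

Relative error in a monomial: (δQ/Q)² = Σ (nᵢ · δxᵢ/xᵢ)².
  (1·δb/b)² = (1×0.0581)² = 0.00338;  (1·δw/w)² = (1×0.0874)² = 0.00763;  (3·δd/d)² = (3×0.00433)² = 0.000169;  (2·δp/p)² = (2×0.122)² = 0.0593
δQ/Q = √(0.0705) = 0.265
Q = 4.29e+07, so δQ = 0.265 × 4.29e+07 = 1.14e+07.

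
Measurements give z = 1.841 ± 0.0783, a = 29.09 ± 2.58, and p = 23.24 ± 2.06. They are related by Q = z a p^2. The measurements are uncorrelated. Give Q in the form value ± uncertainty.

28920 ± 5860

Each factor contributes (exponent × relative error)² to (δQ/Q)²:
  (1·δz/z)² = (1×0.0425)² = 0.00181;  (1·δa/a)² = (1×0.0887)² = 0.00787;  (2·δp/p)² = (2×0.0886)² = 0.0314
δQ/Q = √(0.0411) = 0.203
Q = 28920, so δQ = 0.203 × 28920 = 5860.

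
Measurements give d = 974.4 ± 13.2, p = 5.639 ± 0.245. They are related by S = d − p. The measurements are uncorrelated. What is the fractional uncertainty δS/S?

Sums and differences: (δS)² = Σ (cᵢ δxᵢ)².
  (δd)² = 174;  (δp)² = 0.0600
δS = √(174) = 13.2
S = 968.8, so δS/S = 13.2/968.8 = 0.0136.

0.0136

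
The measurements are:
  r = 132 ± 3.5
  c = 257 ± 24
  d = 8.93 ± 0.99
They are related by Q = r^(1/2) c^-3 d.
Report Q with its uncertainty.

For a monomial Q ∝ r^(1/2), c^-3, d, fractional errors add in quadrature:
  (½·δr/r)² = (0.5×0.0265)² = 0.000176;  (-3·δc/c)² = (-3×0.0934)² = 0.0785;  (1·δd/d)² = (1×0.111)² = 0.0123
δQ/Q = √(0.0910) = 0.302
Q = 6.04e-06, so δQ = 0.302 × 6.04e-06 = 1.82e-06.

(6.04 ± 1.82) × 10^-6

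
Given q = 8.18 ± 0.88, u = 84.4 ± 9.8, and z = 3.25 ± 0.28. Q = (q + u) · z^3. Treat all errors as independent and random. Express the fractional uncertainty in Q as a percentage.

Let w = q + u = 92.6. δw = √(δq² + δu²) = √(0.774 + 96.0) = 9.84, so δw/w = 0.106.
Q is then a monomial in w, z:
δQ/Q = √((δw/w)² + (3·δz/z)²) = √(0.0113 + 0.0668) = 0.279

27.9%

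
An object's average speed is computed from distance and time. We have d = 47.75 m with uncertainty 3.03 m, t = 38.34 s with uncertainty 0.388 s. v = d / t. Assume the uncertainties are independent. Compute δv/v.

0.0643

v is a product of powers, so relative uncertainties combine in quadrature:
  (1·δd/d)² = (1×0.0635)² = 0.00403;  (-1·δt/t)² = (-1×0.0101)² = 0.000102
δv/v = √(0.00413) = 0.0643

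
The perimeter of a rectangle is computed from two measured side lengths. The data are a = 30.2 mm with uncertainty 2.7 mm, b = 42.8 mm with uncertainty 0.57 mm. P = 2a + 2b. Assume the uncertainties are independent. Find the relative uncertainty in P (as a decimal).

Absolute uncertainties add in quadrature for a linear combination:
  (2·δa)² = 29.2;  (2·δb)² = 1.30
δP = √(30.5) = 5.52 mm
P = 146 mm, so δP/P = 5.52/146 = 0.0378.

0.0378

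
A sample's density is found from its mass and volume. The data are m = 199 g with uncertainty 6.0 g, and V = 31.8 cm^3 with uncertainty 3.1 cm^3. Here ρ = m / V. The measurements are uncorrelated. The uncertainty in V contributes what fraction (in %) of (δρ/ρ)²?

(δρ/ρ)² = (1·δm/m)² + (-1·δV/V)²
  m term: (1×0.0302)² = 0.000909
  V term: (-1×0.0975)² = 0.00950
Total = 0.0104. Share from V = 0.00950/0.0104 = 0.913.

91.3%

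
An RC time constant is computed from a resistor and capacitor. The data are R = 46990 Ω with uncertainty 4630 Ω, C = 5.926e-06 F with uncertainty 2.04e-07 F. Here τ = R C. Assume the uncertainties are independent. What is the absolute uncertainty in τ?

0.0291 s

Since τ is a product/quotient, work with relative uncertainties:
  (1·δR/R)² = (1×0.0985)² = 0.00971;  (1·δC/C)² = (1×0.0344)² = 0.00119
δτ/τ = √(0.0109) = 0.104
τ = 0.2785 s, so δτ = 0.104 × 0.2785 = 0.0291 s.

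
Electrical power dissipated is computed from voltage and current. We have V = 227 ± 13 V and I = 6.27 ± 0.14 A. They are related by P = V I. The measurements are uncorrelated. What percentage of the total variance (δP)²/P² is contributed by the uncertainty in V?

(δP/P)² = (1·δV/V)² + (1·δI/I)²
  V term: (1×0.0573)² = 0.00328
  I term: (1×0.0223)² = 0.000499
Total = 0.00378. Share from V = 0.00328/0.00378 = 0.868.

86.8%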